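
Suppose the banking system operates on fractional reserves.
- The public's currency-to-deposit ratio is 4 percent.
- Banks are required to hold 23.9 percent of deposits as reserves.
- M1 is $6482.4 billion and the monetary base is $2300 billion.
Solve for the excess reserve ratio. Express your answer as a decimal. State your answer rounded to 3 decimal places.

Using m = M/MB = 6482.4/2300 ≈ 2.818435. Since m = (1 + c)/(c + rr + e), the denominator satisfies c + rr + e = (1 + c)/m = (1 + 0.04) / 2.818435 ≈ 0.368999.
With c = 0.04 and rr = 0.239, the excess reserve ratio is 0.368999 − 0.04 − 0.239 = 0.089999.

0.090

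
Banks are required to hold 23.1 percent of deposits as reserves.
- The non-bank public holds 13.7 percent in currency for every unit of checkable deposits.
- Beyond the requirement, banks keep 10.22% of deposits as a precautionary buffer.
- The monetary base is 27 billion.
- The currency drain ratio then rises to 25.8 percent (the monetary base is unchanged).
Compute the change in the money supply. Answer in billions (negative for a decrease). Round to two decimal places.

Initially m₁ = (1 + 0.137) / (0.231 + 0.1022 + 0.137) ≈ 2.41812, so M₁ = 2.41812 × 27 ≈ 65.2892 billion.
After the change m₂ = (1 + 0.258) / (0.231 + 0.1022 + 0.258) ≈ 2.12788, so M₂ = 2.12788 × 27 ≈ 57.4528 billion.
ΔM = M₂ − M₁ = 57.4528 − 65.2892 = -7.8364 billion.

-7.84 billion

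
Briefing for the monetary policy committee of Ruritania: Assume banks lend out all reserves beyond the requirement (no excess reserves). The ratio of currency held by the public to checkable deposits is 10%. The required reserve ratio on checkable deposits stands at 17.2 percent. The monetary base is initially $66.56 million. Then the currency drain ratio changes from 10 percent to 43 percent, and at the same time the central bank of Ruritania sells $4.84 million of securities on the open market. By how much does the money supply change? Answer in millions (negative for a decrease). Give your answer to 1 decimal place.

-122.6 million

Before: m₁ = (1 + 0.1) / (0.172 + 0.1) ≈ 4.0441, MB₁ = 66.56, so M₁ = 4.0441 × 66.56 ≈ 269.1753 million.
After: m₂ = (1 + 0.43) / (0.172 + 0.43) ≈ 2.3754, MB₂ = 66.56 − 4.84 = 61.72, so M₂ = 2.3754 × 61.72 ≈ 146.6097 million.
ΔM = M₂ − M₁ = 146.6097 − 269.1753 = -122.5656 million.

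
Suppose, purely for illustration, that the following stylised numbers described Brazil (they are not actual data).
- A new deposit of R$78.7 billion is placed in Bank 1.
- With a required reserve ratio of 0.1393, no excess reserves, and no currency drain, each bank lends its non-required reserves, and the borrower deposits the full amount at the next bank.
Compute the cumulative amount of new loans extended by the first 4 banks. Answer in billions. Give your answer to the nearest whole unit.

R$219 billion

Bank i lends (1 − rr)^i of the original deposit: Bank 1 lends 78.7·0.8607 ≈ 67.7371, Bank 2 lends 78.7·0.8607² ≈ 58.3013, and so on.
Summing a geometric series: total = 78.7·[0.8607·(1 − 0.8607^4) / (1 − 0.8607)] ≈ 219.4082 billion.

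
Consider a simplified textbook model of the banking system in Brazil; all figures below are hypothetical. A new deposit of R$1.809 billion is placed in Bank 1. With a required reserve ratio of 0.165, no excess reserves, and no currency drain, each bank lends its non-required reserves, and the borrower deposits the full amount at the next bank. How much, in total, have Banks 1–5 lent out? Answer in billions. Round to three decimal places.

R$5.439 billion

Bank i lends (1 − rr)^i of the original deposit: Bank 1 lends 1.809·0.8350 ≈ 1.5105, Bank 2 lends 1.809·0.8350² ≈ 1.2613, and so on.
Summing a geometric series: total = 1.809·[0.8350·(1 − 0.8350^5) / (1 − 0.8350)] ≈ 5.4387 billion.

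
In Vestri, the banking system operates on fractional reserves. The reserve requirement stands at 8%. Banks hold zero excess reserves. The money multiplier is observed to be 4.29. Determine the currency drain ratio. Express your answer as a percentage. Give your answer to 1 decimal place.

Using m = 4.29. From m = (1 + c)/(c + rr + e), rearranging gives 1 + c = m·(c + rr + e), so c·(1 − m) = m·(rr + e) − 1.
Hence c = [m·(rr + e) − 1]/(1 − m) = [4.29 × (0.08 + 0) − 1] / (1 − 4.29) ≈ 0.199635.

20.0%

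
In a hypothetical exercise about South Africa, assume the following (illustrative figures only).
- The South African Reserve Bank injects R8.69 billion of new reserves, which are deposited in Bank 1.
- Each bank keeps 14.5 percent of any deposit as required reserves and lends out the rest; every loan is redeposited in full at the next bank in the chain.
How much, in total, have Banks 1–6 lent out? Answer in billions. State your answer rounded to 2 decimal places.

Bank i lends (1 − rr)^i of the original deposit: Bank 1 lends 8.69·0.8550 ≈ 7.4299, Bank 2 lends 8.69·0.8550² ≈ 6.3526, and so on.
Summing a geometric series: total = 8.69·[0.8550·(1 − 0.8550^6) / (1 − 0.8550)] ≈ 31.2233 billion.

R31.22 billion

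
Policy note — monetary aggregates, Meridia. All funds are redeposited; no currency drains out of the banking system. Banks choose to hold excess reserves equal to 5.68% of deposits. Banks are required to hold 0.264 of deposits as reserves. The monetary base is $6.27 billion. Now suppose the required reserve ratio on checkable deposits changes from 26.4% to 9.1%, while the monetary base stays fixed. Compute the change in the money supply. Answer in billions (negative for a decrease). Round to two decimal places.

Initially m₁ = 1 / (0.264 + 0.0568) ≈ 3.1172, so M₁ = 3.1172 × 6.27 ≈ 19.5448 billion.
After the change m₂ = 1 / (0.091 + 0.0568) ≈ 6.7659, so M₂ = 6.7659 × 6.27 ≈ 42.4222 billion.
ΔM = M₂ − M₁ = 42.4222 − 19.5448 = 22.8774 billion.

$22.88 billion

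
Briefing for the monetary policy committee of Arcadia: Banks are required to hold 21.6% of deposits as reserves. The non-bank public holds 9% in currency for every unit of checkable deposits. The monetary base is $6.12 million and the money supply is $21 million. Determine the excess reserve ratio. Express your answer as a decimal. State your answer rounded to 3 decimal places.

Using m = M/MB = 21/6.12 ≈ 3.431373. Since m = (1 + c)/(c + rr + e), the denominator satisfies c + rr + e = (1 + c)/m = (1 + 0.09) / 3.431373 ≈ 0.317657.
With c = 0.09 and rr = 0.216, the excess reserve ratio is 0.317657 − 0.09 − 0.216 = 0.011657.

0.012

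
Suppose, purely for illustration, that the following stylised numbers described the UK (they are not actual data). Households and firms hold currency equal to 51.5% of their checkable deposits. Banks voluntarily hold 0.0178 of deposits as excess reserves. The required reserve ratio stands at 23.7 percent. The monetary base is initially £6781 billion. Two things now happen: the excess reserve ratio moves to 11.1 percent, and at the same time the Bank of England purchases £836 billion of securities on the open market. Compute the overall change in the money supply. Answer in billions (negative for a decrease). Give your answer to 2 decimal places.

£26.37 billion

Before: m₁ = (1 + 0.515) / (0.237 + 0.0178 + 0.515) ≈ 1.9680436, MB₁ = 6781, so M₁ = 1.9680436 × 6781 ≈ 13345.3037 billion.
After: m₂ = (1 + 0.515) / (0.237 + 0.111 + 0.515) ≈ 1.7555041, MB₂ = 6781 + 836 = 7617, so M₂ = 1.7555041 × 7617 ≈ 13371.6747 billion.
ΔM = M₂ − M₁ = 13371.6747 − 13345.3037 = 26.371 billion.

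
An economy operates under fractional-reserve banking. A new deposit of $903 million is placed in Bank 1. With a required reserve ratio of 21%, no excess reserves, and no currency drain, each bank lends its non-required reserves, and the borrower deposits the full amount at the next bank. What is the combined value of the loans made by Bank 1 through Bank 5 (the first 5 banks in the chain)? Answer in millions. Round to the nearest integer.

Bank i lends (1 − rr)^i of the original deposit: Bank 1 lends 903·0.7900 = 713.3700, Bank 2 lends 903·0.7900² = 563.5623, and so on.
Summing a geometric series: total = 903·[0.7900·(1 − 0.7900^5) / (1 − 0.7900)] ≈ 2351.7239 million.

$2352 million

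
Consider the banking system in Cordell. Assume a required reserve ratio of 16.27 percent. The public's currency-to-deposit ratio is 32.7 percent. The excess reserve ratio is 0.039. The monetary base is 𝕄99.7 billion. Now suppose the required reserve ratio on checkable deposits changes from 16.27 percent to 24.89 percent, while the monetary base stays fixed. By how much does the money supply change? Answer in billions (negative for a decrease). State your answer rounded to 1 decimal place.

Initially m₁ = (1 + 0.327) / (0.1627 + 0.039 + 0.327) ≈ 2.5099, so M₁ = 2.5099 × 99.7 ≈ 250.237 billion.
After the change m₂ = (1 + 0.327) / (0.2489 + 0.039 + 0.327) ≈ 2.1581, so M₂ = 2.1581 × 99.7 ≈ 215.1626 billion.
ΔM = M₂ − M₁ = 215.1626 − 250.237 = -35.0744 billion.

-35.1 billion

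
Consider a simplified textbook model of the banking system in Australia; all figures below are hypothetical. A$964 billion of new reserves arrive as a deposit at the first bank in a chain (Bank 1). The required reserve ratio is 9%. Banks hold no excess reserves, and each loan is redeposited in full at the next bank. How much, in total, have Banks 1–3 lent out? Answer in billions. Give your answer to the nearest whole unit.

A$2402 billion

Bank i lends (1 − rr)^i of the original deposit: Bank 1 lends 964·0.9100 = 877.2400, Bank 2 lends 964·0.9100² = 798.2884, and so on.
Summing a geometric series: total = 964·[0.9100·(1 − 0.9100^3) / (1 − 0.9100)] ≈ 2401.9708 billion.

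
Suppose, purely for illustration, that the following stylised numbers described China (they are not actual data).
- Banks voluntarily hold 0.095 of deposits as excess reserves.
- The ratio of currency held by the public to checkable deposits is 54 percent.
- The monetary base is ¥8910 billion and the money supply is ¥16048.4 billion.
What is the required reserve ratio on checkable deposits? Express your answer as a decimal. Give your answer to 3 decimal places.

Using m = M/MB = 16048.4/8910 ≈ 1.801167. Since m = (1 + c)/(c + rr + e), the denominator satisfies c + rr + e = (1 + c)/m = (1 + 0.54) / 1.801167 ≈ 0.855001.
With c = 0.54 and e = 0.095, the required reserve ratio on checkable deposits is 0.855001 − 0.54 − 0.095 = 0.220001.

0.220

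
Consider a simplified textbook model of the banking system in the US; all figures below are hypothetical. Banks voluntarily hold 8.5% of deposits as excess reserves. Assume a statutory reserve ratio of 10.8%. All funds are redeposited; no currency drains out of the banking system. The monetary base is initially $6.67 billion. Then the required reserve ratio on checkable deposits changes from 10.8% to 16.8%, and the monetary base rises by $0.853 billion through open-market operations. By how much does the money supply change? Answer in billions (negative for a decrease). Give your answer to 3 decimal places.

-4.824 billion

Before: m₁ = 1 / (0.108 + 0.085) ≈ 5.18135, MB₁ = 6.67, so M₁ = 5.18135 × 6.67 ≈ 34.5596 billion.
After: m₂ = 1 / (0.168 + 0.085) ≈ 3.95257, MB₂ = 6.67 + 0.853 = 7.523, so M₂ = 3.95257 × 7.523 ≈ 29.7352 billion.
ΔM = M₂ − M₁ = 29.7352 − 34.5596 = -4.8244 billion.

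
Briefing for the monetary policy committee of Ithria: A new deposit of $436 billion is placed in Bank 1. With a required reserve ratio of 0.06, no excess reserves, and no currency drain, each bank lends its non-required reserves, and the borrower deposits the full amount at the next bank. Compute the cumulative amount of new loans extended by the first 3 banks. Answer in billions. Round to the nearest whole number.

Bank i lends (1 − rr)^i of the original deposit: Bank 1 lends 436·0.9400 = 409.8400, Bank 2 lends 436·0.9400² = 385.2496, and so on.
Summing a geometric series: total = 436·[0.9400·(1 − 0.9400^3) / (1 − 0.9400)] ≈ 1157.2242 billion.

$1157 billion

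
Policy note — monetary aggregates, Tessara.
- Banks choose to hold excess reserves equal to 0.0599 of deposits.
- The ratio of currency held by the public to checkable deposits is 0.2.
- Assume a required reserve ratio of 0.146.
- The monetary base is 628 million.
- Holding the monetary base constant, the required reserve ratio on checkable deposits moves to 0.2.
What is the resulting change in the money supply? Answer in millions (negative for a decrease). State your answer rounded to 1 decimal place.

Initially m₁ = (1 + 0.2) / (0.146 + 0.0599 + 0.2) ≈ 2.95639, so M₁ = 2.95639 × 628 ≈ 1856.6129 million.
After the change m₂ = (1 + 0.2) / (0.2 + 0.0599 + 0.2) ≈ 2.60926, so M₂ = 2.60926 × 628 ≈ 1638.6153 million.
ΔM = M₂ − M₁ = 1638.6153 − 1856.6129 = -217.9976 million.

-218.0 million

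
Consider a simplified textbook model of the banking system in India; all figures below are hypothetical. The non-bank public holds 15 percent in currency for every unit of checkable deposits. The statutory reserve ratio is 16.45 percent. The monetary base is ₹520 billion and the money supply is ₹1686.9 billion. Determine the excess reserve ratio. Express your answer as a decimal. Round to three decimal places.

0.040

Using m = M/MB = 1686.9/520 ≈ 3.244038. Since m = (1 + c)/(c + rr + e), the denominator satisfies c + rr + e = (1 + c)/m = (1 + 0.15) / 3.244038 ≈ 0.354496.
With c = 0.15 and rr = 0.1645, the excess reserve ratio is 0.354496 − 0.15 − 0.1645 = 0.039996.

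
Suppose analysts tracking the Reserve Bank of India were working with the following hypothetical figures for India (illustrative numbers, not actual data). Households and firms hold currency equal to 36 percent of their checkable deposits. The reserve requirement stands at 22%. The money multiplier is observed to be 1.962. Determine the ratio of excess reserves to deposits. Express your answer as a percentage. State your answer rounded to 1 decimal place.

Using m = 1.962. Since m = (1 + c)/(c + rr + e), the denominator satisfies c + rr + e = (1 + c)/m = (1 + 0.36) / 1.962 ≈ 0.693170.
With c = 0.36 and rr = 0.22, the ratio of excess reserves to deposits is 0.693170 − 0.36 − 0.22 = 0.11317.

11.3%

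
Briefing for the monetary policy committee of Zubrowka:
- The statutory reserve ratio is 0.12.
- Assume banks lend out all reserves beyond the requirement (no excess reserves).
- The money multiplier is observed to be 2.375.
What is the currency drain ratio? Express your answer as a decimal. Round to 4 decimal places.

Using m = 2.375. From m = (1 + c)/(c + rr + e), rearranging gives 1 + c = m·(c + rr + e), so c·(1 − m) = m·(rr + e) − 1.
Hence c = [m·(rr + e) − 1]/(1 − m) = [2.375 × (0.12 + 0) − 1] / (1 − 2.375) = 0.520000.

0.5200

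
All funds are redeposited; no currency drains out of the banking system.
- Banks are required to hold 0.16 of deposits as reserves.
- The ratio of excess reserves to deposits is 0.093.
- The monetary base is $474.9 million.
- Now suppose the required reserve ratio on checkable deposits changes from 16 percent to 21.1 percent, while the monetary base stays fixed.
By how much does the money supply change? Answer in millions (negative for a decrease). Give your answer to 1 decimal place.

-314.9 million

Initially m₁ = 1 / (0.16 + 0.093) ≈ 3.95257, so M₁ = 3.95257 × 474.9 ≈ 1877.0755 million.
After the change m₂ = 1 / (0.211 + 0.093) ≈ 3.28947, so M₂ = 3.28947 × 474.9 ≈ 1562.1693 million.
ΔM = M₂ − M₁ = 1562.1693 − 1877.0755 = -314.9062 million.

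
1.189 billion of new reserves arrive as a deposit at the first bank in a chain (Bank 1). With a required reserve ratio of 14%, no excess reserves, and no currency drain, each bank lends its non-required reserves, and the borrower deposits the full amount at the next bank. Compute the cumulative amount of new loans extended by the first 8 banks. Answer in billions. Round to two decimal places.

5.12 billion

Bank i lends (1 − rr)^i of the original deposit: Bank 1 lends 1.189·0.8600 ≈ 1.0225, Bank 2 lends 1.189·0.8600² ≈ 0.8794, and so on.
Summing a geometric series: total = 1.189·[0.8600·(1 − 0.8600^8) / (1 − 0.8600)] ≈ 5.1184 billion.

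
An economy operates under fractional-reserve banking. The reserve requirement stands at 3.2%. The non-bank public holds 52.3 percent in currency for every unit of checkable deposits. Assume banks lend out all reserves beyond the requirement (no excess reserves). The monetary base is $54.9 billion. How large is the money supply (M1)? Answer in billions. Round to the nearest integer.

The money multiplier is m = (1 + c) / (rr + c) = (1 + 0.523) / (0.032 + 0.523) ≈ 2.7441.
So M = m × MB = 2.7441 × 54.9 ≈ 150.6511 billion.

$151 billion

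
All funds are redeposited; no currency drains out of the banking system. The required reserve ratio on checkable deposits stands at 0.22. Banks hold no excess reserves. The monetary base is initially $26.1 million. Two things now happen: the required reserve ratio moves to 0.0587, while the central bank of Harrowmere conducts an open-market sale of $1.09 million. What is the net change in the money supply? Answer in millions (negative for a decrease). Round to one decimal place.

Before: m₁ = 1 / (0.22) ≈ 4.5455, MB₁ = 26.1, so M₁ = 4.5455 × 26.1 ≈ 118.6375 million.
After: m₂ = 1 / (0.0587) ≈ 17.0358, MB₂ = 26.1 − 1.09 = 25.01, so M₂ = 17.0358 × 25.01 ≈ 426.0654 million.
ΔM = M₂ − M₁ = 426.0654 − 118.6375 = 307.4279 million.

$307.4 million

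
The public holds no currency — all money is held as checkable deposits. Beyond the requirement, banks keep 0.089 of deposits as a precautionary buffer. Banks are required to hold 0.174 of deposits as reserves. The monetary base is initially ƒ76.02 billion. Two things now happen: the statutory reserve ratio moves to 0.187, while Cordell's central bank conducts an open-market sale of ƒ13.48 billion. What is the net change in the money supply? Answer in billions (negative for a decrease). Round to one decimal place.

Before: m₁ = 1 / (0.174 + 0.089) ≈ 3.8023, MB₁ = 76.02, so M₁ = 3.8023 × 76.02 ≈ 289.0508 billion.
After: m₂ = 1 / (0.187 + 0.089) ≈ 3.6232, MB₂ = 76.02 − 13.48 = 62.54, so M₂ = 3.6232 × 62.54 ≈ 226.5949 billion.
ΔM = M₂ − M₁ = 226.5949 − 289.0508 = -62.4559 billion.

-62.5 billion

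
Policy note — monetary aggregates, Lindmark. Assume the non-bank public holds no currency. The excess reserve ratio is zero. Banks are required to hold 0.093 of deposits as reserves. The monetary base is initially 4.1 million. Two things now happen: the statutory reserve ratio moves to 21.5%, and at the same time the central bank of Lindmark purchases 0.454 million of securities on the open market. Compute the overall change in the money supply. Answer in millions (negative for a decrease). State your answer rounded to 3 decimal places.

Before: m₁ = 1 / (0.093) ≈ 10.75269, MB₁ = 4.1, so M₁ = 10.75269 × 4.1 ≈ 44.086 million.
After: m₂ = 1 / (0.215) ≈ 4.65116, MB₂ = 4.1 + 0.454 = 4.554, so M₂ = 4.65116 × 4.554 ≈ 21.1814 million.
ΔM = M₂ − M₁ = 21.1814 − 44.086 = -22.9046 million.

-22.905 million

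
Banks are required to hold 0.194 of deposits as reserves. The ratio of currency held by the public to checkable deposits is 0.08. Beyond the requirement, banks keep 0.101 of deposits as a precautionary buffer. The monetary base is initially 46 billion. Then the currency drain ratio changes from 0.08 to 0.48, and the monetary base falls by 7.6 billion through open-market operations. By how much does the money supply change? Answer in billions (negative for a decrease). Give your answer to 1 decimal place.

-59.1 billion

Before: m₁ = (1 + 0.08) / (0.194 + 0.101 + 0.08) = 2.88, MB₁ = 46, so M₁ = 2.88 × 46 = 132.48 billion.
After: m₂ = (1 + 0.48) / (0.194 + 0.101 + 0.48) ≈ 1.9097, MB₂ = 46 − 7.6 = 38.4, so M₂ = 1.9097 × 38.4 ≈ 73.3325 billion.
ΔM = M₂ − M₁ = 73.3325 − 132.48 = -59.1475 billion.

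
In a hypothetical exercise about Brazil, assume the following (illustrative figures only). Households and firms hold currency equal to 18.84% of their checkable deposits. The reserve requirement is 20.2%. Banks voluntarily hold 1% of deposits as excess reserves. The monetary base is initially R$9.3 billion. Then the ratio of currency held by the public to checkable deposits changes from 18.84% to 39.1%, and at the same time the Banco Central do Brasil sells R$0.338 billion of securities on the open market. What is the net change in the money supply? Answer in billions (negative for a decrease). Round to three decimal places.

-6.929 billion

Before: m₁ = (1 + 0.1884) / (0.202 + 0.01 + 0.1884) ≈ 2.96803, MB₁ = 9.3, so M₁ = 2.96803 × 9.3 ≈ 27.6027 billion.
After: m₂ = (1 + 0.391) / (0.202 + 0.01 + 0.391) ≈ 2.30680, MB₂ = 9.3 − 0.338 = 8.962, so M₂ = 2.30680 × 8.962 ≈ 20.6735 billion.
ΔM = M₂ − M₁ = 20.6735 − 27.6027 = -6.9292 billion.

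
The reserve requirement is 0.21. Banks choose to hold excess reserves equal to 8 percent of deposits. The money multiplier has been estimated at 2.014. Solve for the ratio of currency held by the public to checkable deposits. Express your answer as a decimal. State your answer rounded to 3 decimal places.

Using m = 2.014. From m = (1 + c)/(c + rr + e), rearranging gives 1 + c = m·(c + rr + e), so c·(1 − m) = m·(rr + e) − 1.
Hence c = [m·(rr + e) − 1]/(1 − m) = [2.014 × (0.21 + 0.08) − 1] / (1 − 2.014) ≈ 0.410197.

0.410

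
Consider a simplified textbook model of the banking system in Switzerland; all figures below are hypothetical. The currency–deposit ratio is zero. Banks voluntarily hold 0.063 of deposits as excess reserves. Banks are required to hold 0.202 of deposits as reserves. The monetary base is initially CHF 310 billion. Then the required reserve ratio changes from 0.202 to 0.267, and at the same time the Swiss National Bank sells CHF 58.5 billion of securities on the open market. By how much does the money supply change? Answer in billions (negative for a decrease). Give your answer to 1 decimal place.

Before: m₁ = 1 / (0.202 + 0.063) ≈ 3.77358, MB₁ = 310, so M₁ = 3.77358 × 310 = 1169.8098 billion.
After: m₂ = 1 / (0.267 + 0.063) ≈ 3.03030, MB₂ = 310 − 58.5 = 251.5, so M₂ = 3.03030 × 251.5 ≈ 762.1205 billion.
ΔM = M₂ − M₁ = 762.1205 − 1169.8098 = -407.6893 billion.

-407.7 billion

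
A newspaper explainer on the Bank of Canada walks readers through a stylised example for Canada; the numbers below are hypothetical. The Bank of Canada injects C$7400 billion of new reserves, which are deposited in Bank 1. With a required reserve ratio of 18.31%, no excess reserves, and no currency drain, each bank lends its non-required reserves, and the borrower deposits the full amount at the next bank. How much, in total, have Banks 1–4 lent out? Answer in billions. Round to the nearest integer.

Bank i lends (1 − rr)^i of the original deposit: Bank 1 lends 7400·0.8169 = 6045.0600, Bank 2 lends 7400·0.8169² ≈ 4938.2095, and so on.
Summing a geometric series: total = 7400·[0.8169·(1 − 0.8169^4) / (1 − 0.8169)] ≈ 18312.6865 billion.

C$18313 billion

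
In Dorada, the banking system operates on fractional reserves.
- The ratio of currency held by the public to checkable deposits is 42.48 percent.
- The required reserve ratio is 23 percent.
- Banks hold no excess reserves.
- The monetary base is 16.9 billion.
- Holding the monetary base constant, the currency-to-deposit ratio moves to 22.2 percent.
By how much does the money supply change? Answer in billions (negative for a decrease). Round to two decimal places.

Initially m₁ = (1 + 0.4248) / (0.23 + 0.4248) ≈ 2.17593, so M₁ = 2.17593 × 16.9 ≈ 36.7732 billion.
After the change m₂ = (1 + 0.222) / (0.23 + 0.222) ≈ 2.70354, so M₂ = 2.70354 × 16.9 ≈ 45.6898 billion.
ΔM = M₂ − M₁ = 45.6898 − 36.7732 = 8.9166 billion.

8.92 billion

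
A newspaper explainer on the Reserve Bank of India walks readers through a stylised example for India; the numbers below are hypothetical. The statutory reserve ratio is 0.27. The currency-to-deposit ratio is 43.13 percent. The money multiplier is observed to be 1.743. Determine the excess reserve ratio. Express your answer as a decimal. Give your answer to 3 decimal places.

Using m = 1.743. Since m = (1 + c)/(c + rr + e), the denominator satisfies c + rr + e = (1 + c)/m = (1 + 0.4313) / 1.743 ≈ 0.821170.
With c = 0.4313 and rr = 0.27, the excess reserve ratio is 0.821170 − 0.4313 − 0.27 = 0.11987.

0.120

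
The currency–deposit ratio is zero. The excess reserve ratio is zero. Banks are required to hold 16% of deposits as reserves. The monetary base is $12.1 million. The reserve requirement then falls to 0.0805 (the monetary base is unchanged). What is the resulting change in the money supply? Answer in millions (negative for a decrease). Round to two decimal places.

$74.69 million

Initially m₁ = 1 / (0.16) = 6.25, so M₁ = 6.25 × 12.1 = 75.625 million.
After the change m₂ = 1 / (0.0805) ≈ 12.42236, so M₂ = 12.42236 × 12.1 ≈ 150.3106 million.
ΔM = M₂ − M₁ = 150.3106 − 75.625 = 74.6856 million.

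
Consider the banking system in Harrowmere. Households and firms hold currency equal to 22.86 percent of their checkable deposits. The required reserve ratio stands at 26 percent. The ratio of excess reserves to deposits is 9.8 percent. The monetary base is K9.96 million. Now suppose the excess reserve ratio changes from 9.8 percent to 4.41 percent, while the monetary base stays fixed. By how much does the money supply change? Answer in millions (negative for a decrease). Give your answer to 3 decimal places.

K2.111 million

Initially m₁ = (1 + 0.2286) / (0.26 + 0.098 + 0.2286) ≈ 2.09444, so M₁ = 2.09444 × 9.96 ≈ 20.8606 million.
After the change m₂ = (1 + 0.2286) / (0.26 + 0.0441 + 0.2286) ≈ 2.30636, so M₂ = 2.30636 × 9.96 ≈ 22.9713 million.
ΔM = M₂ − M₁ = 22.9713 − 20.8606 = 2.1107 million.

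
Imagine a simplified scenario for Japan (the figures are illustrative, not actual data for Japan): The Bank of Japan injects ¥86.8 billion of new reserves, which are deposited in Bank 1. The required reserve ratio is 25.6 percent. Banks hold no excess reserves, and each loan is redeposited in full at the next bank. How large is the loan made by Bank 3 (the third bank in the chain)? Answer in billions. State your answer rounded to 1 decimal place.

¥35.7 billion

Each bank lends a fraction (1 − rr) = 0.7440 of the deposit it receives, so Bank 3 receives 86.8·0.7440^2 and lends 86.8·0.7440^3 ≈ 35.7469 billion.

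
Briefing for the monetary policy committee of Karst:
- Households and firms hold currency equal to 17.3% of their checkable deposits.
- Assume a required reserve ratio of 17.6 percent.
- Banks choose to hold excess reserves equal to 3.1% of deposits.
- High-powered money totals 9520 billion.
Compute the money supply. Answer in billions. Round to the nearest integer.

29387 billion

The money multiplier is m = (1 + c) / (rr + e + c) = (1 + 0.173) / (0.176 + 0.031 + 0.173) ≈ 3.08684.
So M = m × MB = 3.08684 × 9520 = 29386.7168 billion.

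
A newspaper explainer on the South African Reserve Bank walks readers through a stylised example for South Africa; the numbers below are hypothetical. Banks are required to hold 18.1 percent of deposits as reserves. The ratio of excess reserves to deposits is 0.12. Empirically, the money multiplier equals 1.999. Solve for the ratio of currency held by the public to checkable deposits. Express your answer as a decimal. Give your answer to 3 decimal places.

Using m = 1.999. From m = (1 + c)/(c + rr + e), rearranging gives 1 + c = m·(c + rr + e), so c·(1 − m) = m·(rr + e) − 1.
Hence c = [m·(rr + e) − 1]/(1 − m) = [1.999 × (0.181 + 0.12) − 1] / (1 − 1.999) ≈ 0.398700.

0.399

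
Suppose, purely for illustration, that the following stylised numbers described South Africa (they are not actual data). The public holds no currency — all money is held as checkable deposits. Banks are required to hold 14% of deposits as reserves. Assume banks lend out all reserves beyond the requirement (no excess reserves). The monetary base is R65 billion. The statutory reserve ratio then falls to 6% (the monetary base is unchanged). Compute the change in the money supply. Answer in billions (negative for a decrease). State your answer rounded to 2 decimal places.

R619.05 billion

Initially m₁ = 1 / (0.14) ≈ 7.14286, so M₁ = 7.14286 × 65 = 464.2859 billion.
After the change m₂ = 1 / (0.06) ≈ 16.66667, so M₂ = 16.66667 × 65 ≈ 1083.3336 billion.
ΔM = M₂ − M₁ = 1083.3336 − 464.2859 = 619.0477 billion.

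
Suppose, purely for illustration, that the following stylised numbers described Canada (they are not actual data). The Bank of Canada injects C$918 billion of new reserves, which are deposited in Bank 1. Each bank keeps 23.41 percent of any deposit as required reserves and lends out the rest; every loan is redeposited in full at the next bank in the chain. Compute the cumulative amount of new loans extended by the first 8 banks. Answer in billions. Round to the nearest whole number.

C$2648 billion

Bank i lends (1 − rr)^i of the original deposit: Bank 1 lends 918·0.7659 = 703.0962, Bank 2 lends 918·0.7659² ≈ 538.5014, and so on.
Summing a geometric series: total = 918·[0.7659·(1 − 0.7659^8) / (1 − 0.7659)] ≈ 2647.7781 billion.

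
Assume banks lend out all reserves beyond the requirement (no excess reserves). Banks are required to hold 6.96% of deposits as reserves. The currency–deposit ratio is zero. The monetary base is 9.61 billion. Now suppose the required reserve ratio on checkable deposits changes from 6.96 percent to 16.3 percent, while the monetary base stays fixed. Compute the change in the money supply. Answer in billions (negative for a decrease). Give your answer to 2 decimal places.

-79.12 billion

Initially m₁ = 1 / (0.0696) ≈ 14.3678, so M₁ = 14.3678 × 9.61 ≈ 138.0746 billion.
After the change m₂ = 1 / (0.163) ≈ 6.1350, so M₂ = 6.1350 × 9.61 ≈ 58.9573 billion.
ΔM = M₂ − M₁ = 58.9573 − 138.0746 = -79.1173 billion.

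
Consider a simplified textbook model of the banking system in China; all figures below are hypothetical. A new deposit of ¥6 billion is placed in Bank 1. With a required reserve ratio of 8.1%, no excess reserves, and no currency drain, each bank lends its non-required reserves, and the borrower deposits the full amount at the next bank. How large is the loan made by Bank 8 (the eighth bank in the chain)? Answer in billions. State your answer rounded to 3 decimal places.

¥3.053 billion

Each bank lends a fraction (1 − rr) = 0.9190 of the deposit it receives, so Bank 8 receives 6·0.9190^7 and lends 6·0.9190^8 ≈ 3.0526 billion.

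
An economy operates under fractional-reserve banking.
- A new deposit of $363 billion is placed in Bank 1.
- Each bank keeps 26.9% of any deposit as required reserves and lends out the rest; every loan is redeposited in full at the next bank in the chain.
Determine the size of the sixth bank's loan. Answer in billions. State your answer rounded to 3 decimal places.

Each bank lends a fraction (1 − rr) = 0.7310 of the deposit it receives, so Bank 6 receives 363·0.7310^5 and lends 363·0.7310^6 ≈ 55.3874 billion.

$55.387 billion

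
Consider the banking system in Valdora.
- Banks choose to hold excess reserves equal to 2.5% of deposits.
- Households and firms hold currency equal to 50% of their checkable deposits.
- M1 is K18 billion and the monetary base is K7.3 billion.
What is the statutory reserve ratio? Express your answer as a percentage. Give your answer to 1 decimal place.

8.3%

Using m = M/MB = 18/7.3 ≈ 2.465753. Since m = (1 + c)/(c + rr + e), the denominator satisfies c + rr + e = (1 + c)/m = (1 + 0.5) / 2.465753 ≈ 0.608333.
With c = 0.5 and e = 0.025, the statutory reserve ratio is 0.608333 − 0.5 − 0.025 = 0.083333.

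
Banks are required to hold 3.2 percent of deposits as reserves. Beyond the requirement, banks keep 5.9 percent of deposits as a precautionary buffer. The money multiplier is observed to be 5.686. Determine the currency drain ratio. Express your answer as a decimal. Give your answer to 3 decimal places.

Using m = 5.686. From m = (1 + c)/(c + rr + e), rearranging gives 1 + c = m·(c + rr + e), so c·(1 − m) = m·(rr + e) − 1.
Hence c = [m·(rr + e) − 1]/(1 − m) = [5.686 × (0.032 + 0.059) − 1] / (1 − 5.686) ≈ 0.102982.

0.103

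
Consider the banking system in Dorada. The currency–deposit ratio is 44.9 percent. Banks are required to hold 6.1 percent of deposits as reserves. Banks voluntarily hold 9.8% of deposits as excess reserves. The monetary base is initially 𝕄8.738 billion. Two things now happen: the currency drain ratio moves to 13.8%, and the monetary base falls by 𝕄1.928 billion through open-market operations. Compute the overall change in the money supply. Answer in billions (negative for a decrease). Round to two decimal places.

𝕄5.27 billion

Before: m₁ = (1 + 0.449) / (0.061 + 0.098 + 0.449) ≈ 2.3832, MB₁ = 8.738, so M₁ = 2.3832 × 8.738 ≈ 20.8244 billion.
After: m₂ = (1 + 0.138) / (0.061 + 0.098 + 0.138) ≈ 3.8316, MB₂ = 8.738 − 1.928 = 6.81, so M₂ = 3.8316 × 6.81 ≈ 26.0932 billion.
ΔM = M₂ − M₁ = 26.0932 − 20.8244 = 5.2688 billion.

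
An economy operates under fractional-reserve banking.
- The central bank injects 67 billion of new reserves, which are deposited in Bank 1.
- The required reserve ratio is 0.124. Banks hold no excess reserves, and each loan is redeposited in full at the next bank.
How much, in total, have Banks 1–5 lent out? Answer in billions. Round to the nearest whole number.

Bank i lends (1 − rr)^i of the original deposit: Bank 1 lends 67·0.8760 = 58.6920, Bank 2 lends 67·0.8760² ≈ 51.4142, and so on.
Summing a geometric series: total = 67·[0.8760·(1 − 0.8760^5) / (1 − 0.8760)] ≈ 229.1608 billion.

229 billion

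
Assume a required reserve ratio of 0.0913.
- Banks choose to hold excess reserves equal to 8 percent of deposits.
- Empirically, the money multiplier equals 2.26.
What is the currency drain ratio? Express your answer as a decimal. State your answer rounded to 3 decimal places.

Using m = 2.26. From m = (1 + c)/(c + rr + e), rearranging gives 1 + c = m·(c + rr + e), so c·(1 − m) = m·(rr + e) − 1.
Hence c = [m·(rr + e) − 1]/(1 − m) = [2.26 × (0.0913 + 0.08) − 1] / (1 − 2.26) ≈ 0.486398.

0.486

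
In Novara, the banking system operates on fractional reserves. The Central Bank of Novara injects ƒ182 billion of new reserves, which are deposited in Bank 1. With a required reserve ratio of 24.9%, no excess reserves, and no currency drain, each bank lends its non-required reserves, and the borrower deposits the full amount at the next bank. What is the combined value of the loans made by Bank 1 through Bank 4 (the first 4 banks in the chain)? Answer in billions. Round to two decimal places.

ƒ374.31 billion

Bank i lends (1 − rr)^i of the original deposit: Bank 1 lends 182·0.7510 = 136.6820, Bank 2 lends 182·0.7510² ≈ 102.6482, and so on.
Summing a geometric series: total = 182·[0.7510·(1 − 0.7510^4) / (1 − 0.7510)] ≈ 374.3126 billion.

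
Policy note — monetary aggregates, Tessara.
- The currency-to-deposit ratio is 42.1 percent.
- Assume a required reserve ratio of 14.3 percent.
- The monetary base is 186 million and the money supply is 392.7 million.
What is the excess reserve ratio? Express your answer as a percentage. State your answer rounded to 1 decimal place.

Using m = M/MB = 392.7/186 ≈ 2.111290. Since m = (1 + c)/(c + rr + e), the denominator satisfies c + rr + e = (1 + c)/m = (1 + 0.421) / 2.111290 ≈ 0.673048.
With c = 0.421 and rr = 0.143, the excess reserve ratio is 0.673048 − 0.421 − 0.143 = 0.109048.

10.9%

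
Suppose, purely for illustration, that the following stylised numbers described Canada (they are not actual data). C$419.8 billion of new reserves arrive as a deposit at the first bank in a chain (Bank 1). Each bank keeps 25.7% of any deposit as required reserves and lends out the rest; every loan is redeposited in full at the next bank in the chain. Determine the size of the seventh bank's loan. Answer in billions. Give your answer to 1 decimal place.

C$52.5 billion

Each bank lends a fraction (1 − rr) = 0.7430 of the deposit it receives, so Bank 7 receives 419.8·0.7430^6 and lends 419.8·0.7430^7 ≈ 52.4764 billion.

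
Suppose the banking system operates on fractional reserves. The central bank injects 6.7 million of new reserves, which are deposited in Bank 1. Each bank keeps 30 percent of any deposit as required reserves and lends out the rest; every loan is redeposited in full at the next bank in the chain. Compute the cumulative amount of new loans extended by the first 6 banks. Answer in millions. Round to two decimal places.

Bank i lends (1 − rr)^i of the original deposit: Bank 1 lends 6.7·0.7000 = 4.6900, Bank 2 lends 6.7·0.7000² = 3.2830, and so on.
Summing a geometric series: total = 6.7·[0.7000·(1 − 0.7000^6) / (1 − 0.7000)] ≈ 13.7941 million.

13.79 million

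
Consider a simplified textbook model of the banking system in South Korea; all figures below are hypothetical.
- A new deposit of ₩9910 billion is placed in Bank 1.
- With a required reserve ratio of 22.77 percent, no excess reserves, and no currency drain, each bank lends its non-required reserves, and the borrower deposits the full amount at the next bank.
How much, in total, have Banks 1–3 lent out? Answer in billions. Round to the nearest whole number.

₩18129 billion

Bank i lends (1 − rr)^i of the original deposit: Bank 1 lends 9910·0.7723 = 7653.4930, Bank 2 lends 9910·0.7723² ≈ 5910.7926, and so on.
Summing a geometric series: total = 9910·[0.7723·(1 − 0.7723^3) / (1 − 0.7723)] ≈ 18129.1908 billion.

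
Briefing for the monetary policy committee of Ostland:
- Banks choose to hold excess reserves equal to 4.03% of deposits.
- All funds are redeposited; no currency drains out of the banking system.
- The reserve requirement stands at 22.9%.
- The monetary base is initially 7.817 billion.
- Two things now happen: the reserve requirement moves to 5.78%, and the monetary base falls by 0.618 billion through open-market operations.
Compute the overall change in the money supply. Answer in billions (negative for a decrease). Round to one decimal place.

44.4 billion

Before: m₁ = 1 / (0.229 + 0.0403) ≈ 3.7133, MB₁ = 7.817, so M₁ = 3.7133 × 7.817 ≈ 29.0269 billion.
After: m₂ = 1 / (0.0578 + 0.0403) ≈ 10.1937, MB₂ = 7.817 − 0.618 = 7.199, so M₂ = 10.1937 × 7.199 ≈ 73.3844 billion.
ΔM = M₂ − M₁ = 73.3844 − 29.0269 = 44.3575 billion.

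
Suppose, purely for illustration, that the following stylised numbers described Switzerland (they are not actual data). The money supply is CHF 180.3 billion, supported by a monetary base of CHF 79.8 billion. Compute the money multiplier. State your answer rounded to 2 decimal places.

The money multiplier is m = M / MB = 180.3 / 79.8 ≈ 2.25940.

2.26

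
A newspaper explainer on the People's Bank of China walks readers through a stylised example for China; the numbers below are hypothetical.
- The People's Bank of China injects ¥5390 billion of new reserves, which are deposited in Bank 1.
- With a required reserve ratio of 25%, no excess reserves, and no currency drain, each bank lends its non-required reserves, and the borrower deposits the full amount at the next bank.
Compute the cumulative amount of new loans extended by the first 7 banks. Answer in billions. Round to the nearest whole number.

Bank i lends (1 − rr)^i of the original deposit: Bank 1 lends 5390·0.7500 = 4042.5000, Bank 2 lends 5390·0.7500² = 3031.8750, and so on.
Summing a geometric series: total = 5390·[0.7500·(1 − 0.7500^7) / (1 − 0.7500)] ≈ 14011.5656 billion.

¥14012 billion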